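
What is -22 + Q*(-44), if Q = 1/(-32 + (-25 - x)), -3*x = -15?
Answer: -660/31 ≈ -21.290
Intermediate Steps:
x = 5 (x = -1/3*(-15) = 5)
Q = -1/62 (Q = 1/(-32 + (-25 - 1*5)) = 1/(-32 + (-25 - 5)) = 1/(-32 - 30) = 1/(-62) = -1/62 ≈ -0.016129)
-22 + Q*(-44) = -22 - 1/62*(-44) = -22 + 22/31 = -660/31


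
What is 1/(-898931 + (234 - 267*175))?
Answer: -1/945422 ≈ -1.0577e-6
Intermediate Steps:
1/(-898931 + (234 - 267*175)) = 1/(-898931 + (234 - 46725)) = 1/(-898931 - 46491) = 1/(-945422) = -1/945422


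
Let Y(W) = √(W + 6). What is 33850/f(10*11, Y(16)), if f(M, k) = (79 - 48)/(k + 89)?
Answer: 3012650/31 + 33850*√22/31 ≈ 1.0230e+5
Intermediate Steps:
Y(W) = √(6 + W)
f(M, k) = 31/(89 + k)
33850/f(10*11, Y(16)) = 33850/((31/(89 + √(6 + 16)))) = 33850/((31/(89 + √22))) = 33850*(89/31 + √22/31) = 3012650/31 + 33850*√22/31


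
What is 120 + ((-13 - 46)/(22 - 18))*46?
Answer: -1117/2 ≈ -558.50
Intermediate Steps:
120 + ((-13 - 46)/(22 - 18))*46 = 120 - 59/4*46 = 120 - 1357/2 = -1117/2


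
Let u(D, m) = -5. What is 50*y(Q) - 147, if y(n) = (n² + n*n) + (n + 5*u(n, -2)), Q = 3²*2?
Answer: 31903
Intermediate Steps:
Q = 18 (Q = 9*2 = 18)
y(n) = -25 + n + 2*n² (y(n) = (n² + n*n) + (n + 5*(-5)) = (n² + n²) + (n - 25) = 2*n² + (-25 + n) = -25 + n + 2*n²)
50*y(Q) - 147 = 50*(-25 + 18 + 2*18²) - 147 = 50*(-25 + 18 + 2*324) - 147 = 50*(-25 + 18 + 648) - 147 = 50*641 - 147 = 32050 - 147 = 31903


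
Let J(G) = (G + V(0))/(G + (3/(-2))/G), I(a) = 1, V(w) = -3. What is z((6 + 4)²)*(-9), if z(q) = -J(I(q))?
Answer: 36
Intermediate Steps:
J(G) = (-3 + G)/(G - 3/(2*G)) (J(G) = (G - 3)/(G + (3/(-2))/G) = (-3 + G)/(G + (3*(-½))/G) = (-3 + G)/(G - 3/(2*G)))
z(q) = -4 (z(q) = -2*(-3 + 1)/(-3 + 2*1²) = -2*(-2)/(-3 + 2*1) = -2*(-2)/(-3 + 2) = -2*(-2)/(-1) = -2*(-1)*(-2) = -1*4 = -4)
z((6 + 4)²)*(-9) = -4*(-9) = 36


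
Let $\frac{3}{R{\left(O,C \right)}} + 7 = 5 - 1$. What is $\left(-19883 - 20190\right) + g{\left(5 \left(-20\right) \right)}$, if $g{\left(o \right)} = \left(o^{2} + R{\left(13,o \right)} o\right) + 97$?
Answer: $-29876$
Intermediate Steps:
$R{\left(O,C \right)} = -1$ ($R{\left(O,C \right)} = \frac{3}{-7 + \left(5 - 1\right)} = \frac{3}{-7 + 4} = \frac{3}{-3} = 3 \left(- \frac{1}{3}\right) = -1$)
$g{\left(o \right)} = 97 + o^{2} - o$ ($g{\left(o \right)} = \left(o^{2} - o\right) + 97 = 97 + o^{2} - o$)
$\left(-19883 - 20190\right) + g{\left(5 \left(-20\right) \right)} = \left(-19883 - 20190\right) + \left(97 + \left(5 \left(-20\right)\right)^{2} - 5 \left(-20\right)\right) = -40073 + \left(97 + \left(-100\right)^{2} - -100\right) = -40073 + \left(97 + 10000 + 100\right) = -40073 + 10197 = -29876$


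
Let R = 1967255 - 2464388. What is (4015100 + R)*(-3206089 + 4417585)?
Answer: 4262002948632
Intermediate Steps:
R = -497133
(4015100 + R)*(-3206089 + 4417585) = (4015100 - 497133)*(-3206089 + 4417585) = 3517967*1211496 = 4262002948632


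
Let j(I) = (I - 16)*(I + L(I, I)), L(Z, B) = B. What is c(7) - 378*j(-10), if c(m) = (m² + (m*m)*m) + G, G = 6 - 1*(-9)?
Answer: -196153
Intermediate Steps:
G = 15 (G = 6 + 9 = 15)
j(I) = 2*I*(-16 + I) (j(I) = (I - 16)*(I + I) = (-16 + I)*(2*I) = 2*I*(-16 + I))
c(m) = 15 + m² + m³ (c(m) = (m² + (m*m)*m) + 15 = (m² + m²*m) + 15 = (m² + m³) + 15 = 15 + m² + m³)
c(7) - 378*j(-10) = (15 + 7² + 7³) - 756*(-10)*(-16 - 10) = (15 + 49 + 343) - 756*(-10)*(-26) = 407 - 378*520 = 407 - 196560 = -196153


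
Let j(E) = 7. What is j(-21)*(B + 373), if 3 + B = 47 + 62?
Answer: 3353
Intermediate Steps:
B = 106 (B = -3 + (47 + 62) = -3 + 109 = 106)
j(-21)*(B + 373) = 7*(106 + 373) = 7*479 = 3353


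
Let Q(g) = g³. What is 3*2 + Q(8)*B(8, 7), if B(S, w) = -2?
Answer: -1018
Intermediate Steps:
3*2 + Q(8)*B(8, 7) = 3*2 + 8³*(-2) = 6 + 512*(-2) = 6 - 1024 = -1018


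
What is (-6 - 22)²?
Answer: 784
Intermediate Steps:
(-6 - 22)² = (-28)² = 784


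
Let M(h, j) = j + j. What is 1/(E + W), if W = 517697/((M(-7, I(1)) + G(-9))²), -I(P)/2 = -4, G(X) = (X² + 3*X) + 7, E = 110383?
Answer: 5929/654978504 ≈ 9.0522e-6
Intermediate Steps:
G(X) = 7 + X² + 3*X
I(P) = 8 (I(P) = -2*(-4) = 8)
M(h, j) = 2*j
W = 517697/5929 (W = 517697/((2*8 + (7 + (-9)² + 3*(-9)))²) = 517697/((16 + (7 + 81 - 27))²) = 517697/((16 + 61)²) = 517697/(77²) = 517697/5929 ≈ 87.316)
1/(E + W) = 1/(110383 + 517697/5929) = 1/(654978504/5929) = 5929/654978504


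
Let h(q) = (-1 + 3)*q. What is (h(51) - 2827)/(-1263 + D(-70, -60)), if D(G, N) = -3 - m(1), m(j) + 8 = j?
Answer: 2725/1259 ≈ 2.1644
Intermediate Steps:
m(j) = -8 + j
h(q) = 2*q
D(G, N) = 4 (D(G, N) = -3 - (-8 + 1) = -3 - 1*(-7) = -3 + 7 = 4)
(h(51) - 2827)/(-1263 + D(-70, -60)) = (2*51 - 2827)/(-1263 + 4) = (102 - 2827)/(-1259) = -2725*(-1/1259) = 2725/1259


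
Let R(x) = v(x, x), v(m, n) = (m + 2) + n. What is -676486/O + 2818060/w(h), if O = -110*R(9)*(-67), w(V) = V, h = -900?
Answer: -2079954407/663300 ≈ -3135.8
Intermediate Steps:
v(m, n) = 2 + m + n (v(m, n) = (2 + m) + n = 2 + m + n)
R(x) = 2 + 2*x (R(x) = 2 + x + x = 2 + 2*x)
O = 147400 (O = -110*(2 + 2*9)*(-67) = -110*(2 + 18)*(-67) = -110*20*(-67) = -2200*(-67) = 147400)
-676486/O + 2818060/w(h) = -676486/147400 + 2818060/(-900) = -676486*1/147400 + 2818060*(-1/900) = -338243/73700 - 140903/45 = -2079954407/663300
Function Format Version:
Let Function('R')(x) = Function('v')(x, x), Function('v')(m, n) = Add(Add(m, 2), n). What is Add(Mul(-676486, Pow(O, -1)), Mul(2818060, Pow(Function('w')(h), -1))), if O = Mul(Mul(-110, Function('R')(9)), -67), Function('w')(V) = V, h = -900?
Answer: Rational(-2079954407, 663300) ≈ -3135.8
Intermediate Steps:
Function('v')(m, n) = Add(2, m, n) (Function('v')(m, n) = Add(Add(2, m), n) = Add(2, m, n))
Function('R')(x) = Add(2, Mul(2, x)) (Function('R')(x) = Add(2, x, x) = Add(2, Mul(2, x)))
O = 147400 (O = Mul(Mul(-110, Add(2, Mul(2, 9))), -67) = Mul(Mul(-110, Add(2, 18)), -67) = Mul(Mul(-110, 20), -67) = Mul(-2200, -67) = 147400)
Add(Mul(-676486, Pow(O, -1)), Mul(2818060, Pow(Function('w')(h), -1))) = Add(Mul(-676486, Pow(147400, -1)), Mul(2818060, Pow(-900, -1))) = Add(Mul(-676486, Rational(1, 147400)), Mul(2818060, Rational(-1, 900))) = Add(Rational(-338243, 73700), Rational(-140903, 45)) = Rational(-2079954407, 663300)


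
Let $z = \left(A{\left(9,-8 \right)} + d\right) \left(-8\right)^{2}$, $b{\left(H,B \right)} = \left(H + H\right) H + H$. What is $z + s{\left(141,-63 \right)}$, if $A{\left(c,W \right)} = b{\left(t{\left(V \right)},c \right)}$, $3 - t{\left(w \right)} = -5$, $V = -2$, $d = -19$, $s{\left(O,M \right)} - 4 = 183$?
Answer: $7675$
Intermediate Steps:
$s{\left(O,M \right)} = 187$ ($s{\left(O,M \right)} = 4 + 183 = 187$)
$t{\left(w \right)} = 8$ ($t{\left(w \right)} = 3 - -5 = 3 + 5 = 8$)
$b{\left(H,B \right)} = H + 2 H^{2}$ ($b{\left(H,B \right)} = 2 H H + H = 2 H^{2} + H = H + 2 H^{2}$)
$A{\left(c,W \right)} = 136$ ($A{\left(c,W \right)} = 8 \left(1 + 2 \cdot 8\right) = 8 \left(1 + 16\right) = 8 \cdot 17 = 136$)
$z = 7488$ ($z = \left(136 - 19\right) \left(-8\right)^{2} = 117 \cdot 64 = 7488$)
$z + s{\left(141,-63 \right)} = 7488 + 187 = 7675$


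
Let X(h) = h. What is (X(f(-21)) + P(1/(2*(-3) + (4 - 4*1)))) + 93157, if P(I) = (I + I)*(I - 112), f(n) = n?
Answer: 1677121/18 ≈ 93173.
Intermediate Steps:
P(I) = 2*I*(-112 + I) (P(I) = (2*I)*(-112 + I) = 2*I*(-112 + I))
(X(f(-21)) + P(1/(2*(-3) + (4 - 4*1)))) + 93157 = (-21 + 2*(-112 + 1/(2*(-3) + (4 - 4*1)))/(2*(-3) + (4 - 4*1))) + 93157 = (-21 + 2*(-112 + 1/(-6 + (4 - 4)))/(-6 + (4 - 4))) + 93157 = (-21 + 2*(-112 + 1/(-6 + 0))/(-6 + 0)) + 93157 = (-21 + 2*(-112 + 1/(-6))/(-6)) + 93157 = (-21 + 2*(-⅙)*(-112 - ⅙)) + 93157 = (-21 + 2*(-⅙)*(-673/6)) + 93157 = (-21 + 673/18) + 93157 = 295/18 + 93157 = 1677121/18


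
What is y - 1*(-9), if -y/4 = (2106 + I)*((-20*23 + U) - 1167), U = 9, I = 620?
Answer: 17642681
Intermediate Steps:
y = 17642672 (y = -4*(2106 + 620)*((-20*23 + 9) - 1167) = -10904*((-460 + 9) - 1167) = -10904*(-451 - 1167) = -10904*(-1618) = -4*(-4410668) = 17642672)
y - 1*(-9) = 17642672 - 1*(-9) = 17642672 + 9 = 17642681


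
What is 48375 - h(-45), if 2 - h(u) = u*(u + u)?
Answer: 52423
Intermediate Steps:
h(u) = 2 - 2*u² (h(u) = 2 - u*(u + u) = 2 - u*2*u = 2 - 2*u²)
48375 - h(-45) = 48375 - (2 - 2*(-45)²) = 48375 - (2 - 2*2025) = 48375 - (2 - 4050) = 48375 - 1*(-4048) = 48375 + 4048 = 52423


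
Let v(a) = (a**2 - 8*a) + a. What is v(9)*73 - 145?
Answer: 1169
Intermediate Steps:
v(a) = a**2 - 7*a
v(9)*73 - 145 = (9*(-7 + 9))*73 - 145 = (9*2)*73 - 145 = 18*73 - 145 = 1314 - 145 = 1169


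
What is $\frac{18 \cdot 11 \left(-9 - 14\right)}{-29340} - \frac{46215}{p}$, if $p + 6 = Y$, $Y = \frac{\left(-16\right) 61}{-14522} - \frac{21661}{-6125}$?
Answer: $\frac{3350245147155187}{173712733270} \approx 19286.0$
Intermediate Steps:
$Y = \frac{160269521}{44473625}$ ($Y = \left(-976\right) \left(- \frac{1}{14522}\right) - - \frac{21661}{6125} = \frac{488}{7261} + \frac{21661}{6125} = \frac{160269521}{44473625} \approx 3.6037$)
$p = - \frac{106572229}{44473625}$ ($p = -6 + \frac{160269521}{44473625} = - \frac{106572229}{44473625} \approx -2.3963$)
$\frac{18 \cdot 11 \left(-9 - 14\right)}{-29340} - \frac{46215}{p} = \frac{18 \cdot 11 \left(-9 - 14\right)}{-29340} - \frac{46215}{- \frac{106572229}{44473625}} = 198 \left(-9 - 14\right) \left(- \frac{1}{29340}\right) - - \frac{2055348579375}{106572229} = 198 \left(-23\right) \left(- \frac{1}{29340}\right) + \frac{2055348579375}{106572229} = \left(-4554\right) \left(- \frac{1}{29340}\right) + \frac{2055348579375}{106572229} = \frac{253}{1630} + \frac{2055348579375}{106572229} = \frac{3350245147155187}{173712733270}$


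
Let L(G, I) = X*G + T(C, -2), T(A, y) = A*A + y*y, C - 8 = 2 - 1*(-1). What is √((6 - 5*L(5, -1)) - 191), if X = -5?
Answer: I*√685 ≈ 26.173*I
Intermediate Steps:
C = 11 (C = 8 + (2 - 1*(-1)) = 8 + (2 + 1) = 8 + 3 = 11)
T(A, y) = A² + y²
L(G, I) = 125 - 5*G (L(G, I) = -5*G + (11² + (-2)²) = -5*G + (121 + 4) = -5*G + 125 = 125 - 5*G)
√((6 - 5*L(5, -1)) - 191) = √((6 - 5*(125 - 5*5)) - 191) = √((6 - 5*(125 - 25)) - 191) = √((6 - 5*100) - 191) = √((6 - 500) - 191) = √(-494 - 191) = √(-685) = I*√685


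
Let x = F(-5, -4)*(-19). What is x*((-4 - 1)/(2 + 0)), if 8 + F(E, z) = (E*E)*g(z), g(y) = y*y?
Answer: 18620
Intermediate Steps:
g(y) = y**2
F(E, z) = -8 + E**2*z**2 (F(E, z) = -8 + (E*E)*z**2 = -8 + E**2*z**2)
x = -7448 (x = (-8 + (-5)**2*(-4)**2)*(-19) = (-8 + 25*16)*(-19) = (-8 + 400)*(-19) = 392*(-19) = -7448)
x*((-4 - 1)/(2 + 0)) = -7448*(-4 - 1)/(2 + 0) = -(-37240)/2 = -7448*(-5/2) = 18620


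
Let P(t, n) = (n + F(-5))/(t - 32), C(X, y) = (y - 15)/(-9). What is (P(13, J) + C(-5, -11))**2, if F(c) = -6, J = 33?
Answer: 63001/29241 ≈ 2.1545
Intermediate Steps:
C(X, y) = 5/3 - y/9 (C(X, y) = (-15 + y)*(-1/9) = 5/3 - y/9)
P(t, n) = (-6 + n)/(-32 + t) (P(t, n) = (n - 6)/(t - 32) = (-6 + n)/(-32 + t))
(P(13, J) + C(-5, -11))**2 = ((-6 + 33)/(-32 + 13) + (5/3 - 1/9*(-11)))**2 = (27/(-19) + (5/3 + 11/9))**2 = (-1/19*27 + 26/9)**2 = (-27/19 + 26/9)**2 = (251/171)**2 = 63001/29241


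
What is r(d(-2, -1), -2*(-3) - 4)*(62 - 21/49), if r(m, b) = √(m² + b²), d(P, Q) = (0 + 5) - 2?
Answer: 431*√13/7 ≈ 222.00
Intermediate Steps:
d(P, Q) = 3 (d(P, Q) = 5 - 2 = 3)
r(m, b) = √(b² + m²)
r(d(-2, -1), -2*(-3) - 4)*(62 - 21/49) = √((-2*(-3) - 4)² + 3²)*(62 - 21/49) = √((6 - 4)² + 9)*(62 - 21*1/49) = √(2² + 9)*(62 - 3/7) = √(4 + 9)*(431/7) = √13*(431/7) = 431*√13/7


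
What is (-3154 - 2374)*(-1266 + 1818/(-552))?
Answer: 161383050/23 ≈ 7.0167e+6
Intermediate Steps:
(-3154 - 2374)*(-1266 + 1818/(-552)) = -5528*(-1266 + 1818*(-1/552)) = -5528*(-1266 - 303/92) = -5528*(-116775/92) = 161383050/23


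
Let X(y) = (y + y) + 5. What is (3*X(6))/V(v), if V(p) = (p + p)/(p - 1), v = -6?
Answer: 119/4 ≈ 29.750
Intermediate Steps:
V(p) = 2*p/(-1 + p) (V(p) = (2*p)/(-1 + p) = 2*p/(-1 + p))
X(y) = 5 + 2*y (X(y) = 2*y + 5 = 5 + 2*y)
(3*X(6))/V(v) = (3*(5 + 2*6))/((2*(-6)/(-1 - 6))) = (3*(5 + 12))/((2*(-6)/(-7))) = (3*17)/((2*(-6)*(-⅐))) = 51/(12/7) = 51*(7/12) = 119/4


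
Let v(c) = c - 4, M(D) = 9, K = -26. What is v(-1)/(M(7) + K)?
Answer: 5/17 ≈ 0.29412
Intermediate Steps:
v(c) = -4 + c
v(-1)/(M(7) + K) = (-4 - 1)/(9 - 26) = -5/(-17) = -5*(-1/17) = 5/17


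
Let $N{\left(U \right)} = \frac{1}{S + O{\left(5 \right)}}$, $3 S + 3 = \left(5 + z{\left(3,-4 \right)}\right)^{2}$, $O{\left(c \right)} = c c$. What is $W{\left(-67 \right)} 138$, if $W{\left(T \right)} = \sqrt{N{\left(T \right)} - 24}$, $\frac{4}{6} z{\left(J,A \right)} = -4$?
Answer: $\frac{138 i \sqrt{127677}}{73} \approx 675.48 i$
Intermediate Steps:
$z{\left(J,A \right)} = -6$ ($z{\left(J,A \right)} = \frac{3}{2} \left(-4\right) = -6$)
$O{\left(c \right)} = c^{2}$
$S = - \frac{2}{3}$ ($S = -1 + \frac{\left(5 - 6\right)^{2}}{3} = -1 + \frac{\left(-1\right)^{2}}{3} = -1 + \frac{1}{3} \cdot 1 = -1 + \frac{1}{3} = - \frac{2}{3} \approx -0.66667$)
$N{\left(U \right)} = \frac{3}{73}$ ($N{\left(U \right)} = \frac{1}{- \frac{2}{3} + 5^{2}} = \frac{1}{- \frac{2}{3} + 25} = \frac{1}{\frac{73}{3}} = \frac{3}{73}$)
$W{\left(T \right)} = \frac{i \sqrt{127677}}{73}$ ($W{\left(T \right)} = \sqrt{\frac{3}{73} - 24} = \sqrt{- \frac{1749}{73}} = \frac{i \sqrt{127677}}{73}$)
$W{\left(-67 \right)} 138 = \frac{i \sqrt{127677}}{73} \cdot 138 = \frac{138 i \sqrt{127677}}{73}$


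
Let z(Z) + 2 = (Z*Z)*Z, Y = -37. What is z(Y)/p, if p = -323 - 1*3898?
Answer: 16885/1407 ≈ 12.001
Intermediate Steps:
z(Z) = -2 + Z**3 (z(Z) = -2 + (Z*Z)*Z = -2 + Z**2*Z = -2 + Z**3)
p = -4221 (p = -323 - 3898 = -4221)
z(Y)/p = (-2 + (-37)**3)/(-4221) = (-2 - 50653)*(-1/4221) = -50655*(-1/4221) = 16885/1407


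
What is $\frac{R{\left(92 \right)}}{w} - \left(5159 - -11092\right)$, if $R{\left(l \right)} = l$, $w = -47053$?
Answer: $- \frac{764658395}{47053} \approx -16251.0$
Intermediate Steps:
$\frac{R{\left(92 \right)}}{w} - \left(5159 - -11092\right) = \frac{92}{-47053} - \left(5159 - -11092\right) = 92 \left(- \frac{1}{47053}\right) - \left(5159 + 11092\right) = - \frac{92}{47053} - 16251 = - \frac{764658395}{47053}$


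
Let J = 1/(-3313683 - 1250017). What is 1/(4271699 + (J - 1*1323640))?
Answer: 4563700/13454056858299 ≈ 3.3921e-7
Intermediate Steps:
J = -1/4563700 (J = 1/(-4563700) = -1/4563700 ≈ -2.1912e-7)
1/(4271699 + (J - 1*1323640)) = 1/(4271699 + (-1/4563700 - 1*1323640)) = 1/(4271699 + (-1/4563700 - 1323640)) = 1/(4271699 - 6040695868001/4563700) = 1/(13454056858299/4563700) = 4563700/13454056858299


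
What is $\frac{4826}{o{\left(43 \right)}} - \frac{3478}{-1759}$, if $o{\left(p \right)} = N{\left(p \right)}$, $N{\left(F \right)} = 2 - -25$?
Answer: $\frac{8582840}{47493} \approx 180.72$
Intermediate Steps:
$N{\left(F \right)} = 27$ ($N{\left(F \right)} = 2 + 25 = 27$)
$o{\left(p \right)} = 27$
$\frac{4826}{o{\left(43 \right)}} - \frac{3478}{-1759} = \frac{4826}{27} - \frac{3478}{-1759} = 4826 \cdot \frac{1}{27} - - \frac{3478}{1759} = \frac{4826}{27} + \frac{3478}{1759} = \frac{8582840}{47493}$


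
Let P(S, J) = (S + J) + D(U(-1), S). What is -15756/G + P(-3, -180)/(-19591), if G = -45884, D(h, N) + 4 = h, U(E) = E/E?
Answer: 79302555/224728361 ≈ 0.35288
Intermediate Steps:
U(E) = 1
D(h, N) = -4 + h
P(S, J) = -3 + J + S (P(S, J) = (S + J) + (-4 + 1) = (J + S) - 3 = -3 + J + S)
-15756/G + P(-3, -180)/(-19591) = -15756/(-45884) + (-3 - 180 - 3)/(-19591) = -15756*(-1/45884) - 186*(-1/19591) = 3939/11471 + 186/19591 = 79302555/224728361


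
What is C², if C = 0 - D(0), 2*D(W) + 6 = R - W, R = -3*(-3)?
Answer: 9/4 ≈ 2.2500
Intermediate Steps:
R = 9
D(W) = 3/2 - W/2 (D(W) = -3 + (9 - W)/2 = -3 + (9/2 - W/2) = 3/2 - W/2)
C = -3/2 (C = 0 - (3/2 - ½*0) = 0 - (3/2 + 0) = 0 - 1*3/2 = 0 - 3/2 = -3/2 ≈ -1.5000)
C² = (-3/2)² = 9/4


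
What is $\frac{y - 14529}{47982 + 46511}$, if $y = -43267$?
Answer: $- \frac{57796}{94493} \approx -0.61164$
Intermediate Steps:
$\frac{y - 14529}{47982 + 46511} = \frac{-43267 - 14529}{47982 + 46511} = - \frac{57796}{94493}$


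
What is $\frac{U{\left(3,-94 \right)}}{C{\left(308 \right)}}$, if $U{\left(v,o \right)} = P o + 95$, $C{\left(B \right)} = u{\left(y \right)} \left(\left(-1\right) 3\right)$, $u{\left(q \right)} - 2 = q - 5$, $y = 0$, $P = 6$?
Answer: $- \frac{469}{9} \approx -52.111$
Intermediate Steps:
$u{\left(q \right)} = -3 + q$ ($u{\left(q \right)} = 2 + \left(q - 5\right) = 2 + \left(-5 + q\right) = -3 + q$)
$C{\left(B \right)} = 9$ ($C{\left(B \right)} = \left(-3 + 0\right) \left(\left(-1\right) 3\right) = \left(-3\right) \left(-3\right) = 9$)
$U{\left(v,o \right)} = 95 + 6 o$ ($U{\left(v,o \right)} = 6 o + 95 = 95 + 6 o$)
$\frac{U{\left(3,-94 \right)}}{C{\left(308 \right)}} = \frac{95 + 6 \left(-94\right)}{9} = \left(95 - 564\right) \frac{1}{9} = \left(-469\right) \frac{1}{9} = - \frac{469}{9}$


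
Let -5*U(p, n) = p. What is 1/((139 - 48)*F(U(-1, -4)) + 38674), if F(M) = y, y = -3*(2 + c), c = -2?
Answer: 1/38674 ≈ 2.5857e-5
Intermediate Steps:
U(p, n) = -p/5
y = 0 (y = -3*(2 - 2) = -3*0 = 0)
F(M) = 0
1/((139 - 48)*F(U(-1, -4)) + 38674) = 1/((139 - 48)*0 + 38674) = 1/(91*0 + 38674) = 1/(0 + 38674) = 1/38674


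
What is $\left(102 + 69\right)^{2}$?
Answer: $29241$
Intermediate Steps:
$\left(102 + 69\right)^{2} = 171^{2} = 29241$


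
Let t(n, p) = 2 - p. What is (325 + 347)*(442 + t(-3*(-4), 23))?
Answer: 282912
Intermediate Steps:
(325 + 347)*(442 + t(-3*(-4), 23)) = (325 + 347)*(442 + (2 - 1*23)) = 672*(442 + (2 - 23)) = 672*(442 - 21) = 672*421 = 282912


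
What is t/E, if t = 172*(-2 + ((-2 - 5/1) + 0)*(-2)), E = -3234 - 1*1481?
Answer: -2064/4715 ≈ -0.43775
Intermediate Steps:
E = -4715 (E = -3234 - 1481 = -4715)
t = 2064 (t = 172*(-2 + ((-2 - 5*1) + 0)*(-2)) = 172*(-2 + ((-2 - 5) + 0)*(-2)) = 172*(-2 + (-7 + 0)*(-2)) = 172*(-2 - 7*(-2)) = 172*(-2 + 14) = 172*12 = 2064)
t/E = 2064/(-4715) = 2064*(-1/4715) = -2064/4715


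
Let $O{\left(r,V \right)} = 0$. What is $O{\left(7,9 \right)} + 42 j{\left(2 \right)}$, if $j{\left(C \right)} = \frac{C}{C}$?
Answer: $42$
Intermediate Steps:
$j{\left(C \right)} = 1$
$O{\left(7,9 \right)} + 42 j{\left(2 \right)} = 0 + 42 \cdot 1 = 0 + 42 = 42$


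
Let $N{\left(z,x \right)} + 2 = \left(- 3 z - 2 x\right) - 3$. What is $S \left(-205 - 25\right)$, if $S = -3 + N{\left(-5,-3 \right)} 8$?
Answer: $-28750$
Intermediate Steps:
$N{\left(z,x \right)} = -5 - 3 z - 2 x$ ($N{\left(z,x \right)} = -2 - \left(3 + 2 x + 3 z\right) = -5 - 3 z - 2 x$)
$S = 125$ ($S = -3 + \left(-5 - -15 - -6\right) 8 = -3 + \left(-5 + 15 + 6\right) 8 = -3 + 16 \cdot 8 = -3 + 128 = 125$)
$S \left(-205 - 25\right) = 125 \left(-205 - 25\right) = 125 \left(-230\right) = -28750$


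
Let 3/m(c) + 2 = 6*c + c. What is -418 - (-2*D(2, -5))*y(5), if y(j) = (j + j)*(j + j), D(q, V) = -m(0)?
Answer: -118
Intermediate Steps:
m(c) = 3/(-2 + 7*c) (m(c) = 3/(-2 + (6*c + c)) = 3/(-2 + 7*c))
D(q, V) = 3/2 (D(q, V) = -3/(-2 + 7*0) = -3/(-2 + 0) = -3/(-2) = -3*(-1)/2 = -1*(-3/2) = 3/2)
y(j) = 4*j**2 (y(j) = (2*j)*(2*j) = 4*j**2)
-418 - (-2*D(2, -5))*y(5) = -418 - (-2*3/2)*4*5**2 = -418 - (-3)*4*25 = -418 - (-3)*100 = -418 - 1*(-300) = -418 + 300 = -118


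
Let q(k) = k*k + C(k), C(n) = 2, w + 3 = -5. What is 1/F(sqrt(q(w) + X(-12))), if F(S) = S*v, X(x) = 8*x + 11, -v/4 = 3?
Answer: I*sqrt(19)/228 ≈ 0.019118*I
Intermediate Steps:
w = -8 (w = -3 - 5 = -8)
v = -12 (v = -4*3 = -12)
X(x) = 11 + 8*x
q(k) = 2 + k**2 (q(k) = k*k + 2 = k**2 + 2 = 2 + k**2)
F(S) = -12*S (F(S) = S*(-12) = -12*S)
1/F(sqrt(q(w) + X(-12))) = 1/(-12*sqrt((2 + (-8)**2) + (11 + 8*(-12)))) = 1/(-12*sqrt((2 + 64) + (11 - 96))) = 1/(-12*sqrt(66 - 85)) = 1/(-12*I*sqrt(19)) = I*sqrt(19)/228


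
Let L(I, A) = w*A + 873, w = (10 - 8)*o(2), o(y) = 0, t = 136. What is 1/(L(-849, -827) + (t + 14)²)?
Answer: 1/23373 ≈ 4.2784e-5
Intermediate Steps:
w = 0 (w = (10 - 8)*0 = 2*0 = 0)
L(I, A) = 873 (L(I, A) = 0*A + 873 = 0 + 873 = 873)
1/(L(-849, -827) + (t + 14)²) = 1/(873 + (136 + 14)²) = 1/(873 + 150²) = 1/(873 + 22500) = 1/23373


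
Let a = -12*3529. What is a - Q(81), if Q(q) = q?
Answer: -42429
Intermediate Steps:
a = -42348
a - Q(81) = -42348 - 1*81 = -42348 - 81 = -42429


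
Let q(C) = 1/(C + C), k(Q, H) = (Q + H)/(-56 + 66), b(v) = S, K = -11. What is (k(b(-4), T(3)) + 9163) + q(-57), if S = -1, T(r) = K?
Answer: 5222221/570 ≈ 9161.8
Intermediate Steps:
T(r) = -11
b(v) = -1
k(Q, H) = H/10 + Q/10 (k(Q, H) = (H + Q)/10 = (H + Q)*(1/10) = H/10 + Q/10)
q(C) = 1/(2*C)
(k(b(-4), T(3)) + 9163) + q(-57) = (((1/10)*(-11) + (1/10)*(-1)) + 9163) + (1/2)/(-57) = ((-11/10 - 1/10) + 9163) + (1/2)*(-1/57) = (-6/5 + 9163) - 1/114 = 45809/5 - 1/114 = 5222221/570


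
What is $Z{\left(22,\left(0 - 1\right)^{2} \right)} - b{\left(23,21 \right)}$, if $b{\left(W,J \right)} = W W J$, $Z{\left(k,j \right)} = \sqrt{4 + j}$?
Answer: $-11109 + \sqrt{5} \approx -11107.0$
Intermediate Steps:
$b{\left(W,J \right)} = J W^{2}$ ($b{\left(W,J \right)} = W^{2} J = J W^{2}$)
$Z{\left(22,\left(0 - 1\right)^{2} \right)} - b{\left(23,21 \right)} = \sqrt{4 + \left(0 - 1\right)^{2}} - 21 \cdot 23^{2} = \sqrt{4 + \left(-1\right)^{2}} - 21 \cdot 529 = \sqrt{4 + 1} - 11109 = \sqrt{5} - 11109 = -11109 + \sqrt{5}$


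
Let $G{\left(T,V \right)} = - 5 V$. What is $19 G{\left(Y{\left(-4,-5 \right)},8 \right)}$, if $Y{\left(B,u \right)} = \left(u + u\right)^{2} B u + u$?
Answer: $-760$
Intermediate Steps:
$Y{\left(B,u \right)} = u + 4 B u^{3}$ ($Y{\left(B,u \right)} = \left(2 u\right)^{2} B u + u = 4 u^{2} B u + u = 4 B u^{2} u + u = 4 B u^{3} + u = u + 4 B u^{3}$)
$19 G{\left(Y{\left(-4,-5 \right)},8 \right)} = 19 \left(\left(-5\right) 8\right) = 19 \left(-40\right) = -760$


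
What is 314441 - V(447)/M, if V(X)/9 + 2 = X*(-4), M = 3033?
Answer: 105968407/337 ≈ 3.1445e+5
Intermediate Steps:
V(X) = -18 - 36*X (V(X) = -18 + 9*(X*(-4)) = -18 + 9*(-4*X) = -18 - 36*X)
314441 - V(447)/M = 314441 - (-18 - 36*447)/3033 = 314441 - (-18 - 16092)/3033 = 314441 - (-16110)/3033 = 314441 - 1*(-1790/337) = 314441 + 1790/337 = 105968407/337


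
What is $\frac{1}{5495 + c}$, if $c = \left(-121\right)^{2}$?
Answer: $\frac{1}{20136} \approx 4.9662 \cdot 10^{-5}$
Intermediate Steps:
$c = 14641$
$\frac{1}{5495 + c} = \frac{1}{5495 + 14641} = \frac{1}{20136}$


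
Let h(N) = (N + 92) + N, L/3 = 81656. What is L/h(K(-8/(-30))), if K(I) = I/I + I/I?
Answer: 10207/4 ≈ 2551.8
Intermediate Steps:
K(I) = 2 (K(I) = 1 + 1 = 2)
L = 244968 (L = 3*81656 = 244968)
h(N) = 92 + 2*N (h(N) = (92 + N) + N = 92 + 2*N)
L/h(K(-8/(-30))) = 244968/(92 + 2*2) = 244968/(92 + 4) = 244968/96 = 244968*(1/96) = 10207/4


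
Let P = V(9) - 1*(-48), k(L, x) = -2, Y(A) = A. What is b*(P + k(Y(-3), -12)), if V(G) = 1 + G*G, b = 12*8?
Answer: 12288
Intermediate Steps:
b = 96
V(G) = 1 + G²
P = 130 (P = (1 + 9²) - 1*(-48) = (1 + 81) + 48 = 82 + 48 = 130)
b*(P + k(Y(-3), -12)) = 96*(130 - 2) = 96*128 = 12288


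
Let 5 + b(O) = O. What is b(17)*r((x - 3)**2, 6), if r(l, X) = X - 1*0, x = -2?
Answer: 72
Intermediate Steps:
b(O) = -5 + O
r(l, X) = X (r(l, X) = X + 0 = X)
b(17)*r((x - 3)**2, 6) = (-5 + 17)*6 = 12*6 = 72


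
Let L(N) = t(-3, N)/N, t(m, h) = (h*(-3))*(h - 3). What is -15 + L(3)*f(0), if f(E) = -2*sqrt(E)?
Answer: -15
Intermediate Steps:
t(m, h) = -3*h*(-3 + h) (t(m, h) = (-3*h)*(-3 + h) = -3*h*(-3 + h))
L(N) = 9 - 3*N (L(N) = (3*N*(3 - N))/N = 9 - 3*N)
-15 + L(3)*f(0) = -15 + (9 - 3*3)*(-2*sqrt(0)) = -15 + (9 - 9)*(-2*0) = -15 + 0*0 = -15 + 0 = -15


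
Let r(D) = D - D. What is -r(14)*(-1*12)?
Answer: 0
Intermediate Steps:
r(D) = 0
-r(14)*(-1*12) = -0*(-1*12) = -0*(-12) = -1*0 = 0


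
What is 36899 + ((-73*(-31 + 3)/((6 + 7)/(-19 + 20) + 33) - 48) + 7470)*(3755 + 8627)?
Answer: 2127184773/23 ≈ 9.2486e+7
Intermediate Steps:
36899 + ((-73*(-31 + 3)/((6 + 7)/(-19 + 20) + 33) - 48) + 7470)*(3755 + 8627) = 36899 + ((-(-2044)/(13/1 + 33) - 48) + 7470)*12382 = 36899 + ((-(-2044)/(13*1 + 33) - 48) + 7470)*12382 = 36899 + ((-(-2044)/(13 + 33) - 48) + 7470)*12382 = 36899 + ((-(-2044)/46 - 48) + 7470)*12382 = 36899 + ((-73*(-14/23) - 48) + 7470)*12382 = 36899 + ((1022/23 - 48) + 7470)*12382 = 36899 + (-82/23 + 7470)*12382 = 36899 + (171728/23)*12382 = 36899 + 2126336096/23 = 2127184773/23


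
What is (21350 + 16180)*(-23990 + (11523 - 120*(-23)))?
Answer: -364303710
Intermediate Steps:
(21350 + 16180)*(-23990 + (11523 - 120*(-23))) = 37530*(-23990 + (11523 + 2760)) = 37530*(-23990 + 14283) = 37530*(-9707) = -364303710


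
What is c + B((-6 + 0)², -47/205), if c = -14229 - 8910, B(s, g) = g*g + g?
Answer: -972423901/42025 ≈ -23139.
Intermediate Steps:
B(s, g) = g + g² (B(s, g) = g² + g = g + g²)
c = -23139
c + B((-6 + 0)², -47/205) = -23139 + (-47/205)*(1 - 47/205) = -23139 + (-47*1/205)*(1 - 47*1/205) = -23139 - 47*(1 - 47/205)/205 = -23139 - 47/205*158/205 = -23139 - 7426/42025 = -972423901/42025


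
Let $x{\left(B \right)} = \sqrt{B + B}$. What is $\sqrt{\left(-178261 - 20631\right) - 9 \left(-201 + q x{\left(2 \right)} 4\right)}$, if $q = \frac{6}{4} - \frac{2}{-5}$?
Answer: $\frac{i \sqrt{4930495}}{5} \approx 444.09 i$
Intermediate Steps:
$x{\left(B \right)} = \sqrt{2} \sqrt{B}$ ($x{\left(B \right)} = \sqrt{2 B} = \sqrt{2} \sqrt{B}$)
$q = \frac{19}{10}$ ($q = 6 \cdot \frac{1}{4} - - \frac{2}{5} = \frac{3}{2} + \frac{2}{5} = \frac{19}{10} \approx 1.9$)
$\sqrt{\left(-178261 - 20631\right) - 9 \left(-201 + q x{\left(2 \right)} 4\right)} = \sqrt{\left(-178261 - 20631\right) - 9 \left(-201 + \frac{19 \sqrt{2} \sqrt{2}}{10} \cdot 4\right)} = \sqrt{-198892 - 9 \left(-201 + \frac{19}{10} \cdot 2 \cdot 4\right)} = \sqrt{-198892 - 9 \left(-201 + \frac{19}{5} \cdot 4\right)} = \sqrt{-198892 - 9 \left(-201 + \frac{76}{5}\right)} = \sqrt{-198892 - - \frac{8361}{5}} = \sqrt{-198892 + \frac{8361}{5}} = \sqrt{- \frac{986099}{5}} = \frac{i \sqrt{4930495}}{5}$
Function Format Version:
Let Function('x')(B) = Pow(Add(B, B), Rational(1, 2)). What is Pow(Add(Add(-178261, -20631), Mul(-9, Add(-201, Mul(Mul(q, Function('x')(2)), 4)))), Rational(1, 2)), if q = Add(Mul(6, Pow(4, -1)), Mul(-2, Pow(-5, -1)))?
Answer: Mul(Rational(1, 5), I, Pow(4930495, Rational(1, 2))) ≈ Mul(444.09, I)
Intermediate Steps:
Function('x')(B) = Mul(Pow(2, Rational(1, 2)), Pow(B, Rational(1, 2))) (Function('x')(B) = Pow(Mul(2, B), Rational(1, 2)) = Mul(Pow(2, Rational(1, 2)), Pow(B, Rational(1, 2))))
q = Rational(19, 10) (q = Add(Mul(6, Rational(1, 4)), Mul(-2, Rational(-1, 5))) = Add(Rational(3, 2), Rational(2, 5)) = Rational(19, 10) ≈ 1.9000)
Pow(Add(Add(-178261, -20631), Mul(-9, Add(-201, Mul(Mul(q, Function('x')(2)), 4)))), Rational(1, 2)) = Pow(Add(Add(-178261, -20631), Mul(-9, Add(-201, Mul(Mul(Rational(19, 10), Mul(Pow(2, Rational(1, 2)), Pow(2, Rational(1, 2)))), 4)))), Rational(1, 2)) = Pow(Add(-198892, Mul(-9, Add(-201, Mul(Mul(Rational(19, 10), 2), 4)))), Rational(1, 2)) = Pow(Add(-198892, Mul(-9, Add(-201, Mul(Rational(19, 5), 4)))), Rational(1, 2)) = Pow(Add(-198892, Mul(-9, Add(-201, Rational(76, 5)))), Rational(1, 2)) = Pow(Add(-198892, Mul(-9, Rational(-929, 5))), Rational(1, 2)) = Pow(Add(-198892, Rational(8361, 5)), Rational(1, 2)) = Pow(Rational(-986099, 5), Rational(1, 2)) = Mul(Rational(1, 5), I, Pow(4930495, Rational(1, 2)))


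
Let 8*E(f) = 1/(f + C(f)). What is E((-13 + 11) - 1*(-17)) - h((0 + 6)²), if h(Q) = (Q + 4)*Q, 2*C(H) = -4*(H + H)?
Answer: -518401/360 ≈ -1440.0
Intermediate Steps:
C(H) = -4*H (C(H) = (-4*(H + H))/2 = (-8*H)/2 = -4*H)
h(Q) = Q*(4 + Q) (h(Q) = (4 + Q)*Q = Q*(4 + Q))
E(f) = -1/(24*f) (E(f) = 1/(8*(f - 4*f)) = 1/(8*((-3*f))) = (-1/(3*f))/8 = -1/(24*f))
E((-13 + 11) - 1*(-17)) - h((0 + 6)²) = -1/(24*((-13 + 11) - 1*(-17))) - (0 + 6)²*(4 + (0 + 6)²) = -1/(24*(-2 + 17)) - 6²*(4 + 6²) = -1/24/15 - 36*(4 + 36) = -1/24*1/15 - 36*40 = -1/360 - 1*1440 = -1/360 - 1440 = -518401/360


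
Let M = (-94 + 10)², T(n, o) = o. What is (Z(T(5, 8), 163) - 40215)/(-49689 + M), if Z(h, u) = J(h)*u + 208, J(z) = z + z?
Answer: 37399/42633 ≈ 0.87723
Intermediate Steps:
J(z) = 2*z
M = 7056 (M = (-84)² = 7056)
Z(h, u) = 208 + 2*h*u (Z(h, u) = (2*h)*u + 208 = 2*h*u + 208 = 208 + 2*h*u)
(Z(T(5, 8), 163) - 40215)/(-49689 + M) = ((208 + 2*8*163) - 40215)/(-49689 + 7056) = ((208 + 2608) - 40215)/(-42633) = (2816 - 40215)*(-1/42633) = -37399*(-1/42633) = 37399/42633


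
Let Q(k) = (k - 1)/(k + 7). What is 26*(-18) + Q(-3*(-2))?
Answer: -6079/13 ≈ -467.62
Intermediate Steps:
Q(k) = (-1 + k)/(7 + k)
26*(-18) + Q(-3*(-2)) = 26*(-18) + (-1 - 3*(-2))/(7 - 3*(-2)) = -468 + (-1 + 6)/(7 + 6) = -468 + 5/13 = -6079/13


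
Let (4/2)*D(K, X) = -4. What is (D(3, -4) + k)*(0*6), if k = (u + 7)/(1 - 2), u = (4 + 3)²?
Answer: 0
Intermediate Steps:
D(K, X) = -2 (D(K, X) = (½)*(-4) = -2)
u = 49 (u = 7² = 49)
k = -56 (k = (49 + 7)/(1 - 2) = 56/(-1) = 56*(-1) = -56)
(D(3, -4) + k)*(0*6) = (-2 - 56)*(0*6) = -58*0 = 0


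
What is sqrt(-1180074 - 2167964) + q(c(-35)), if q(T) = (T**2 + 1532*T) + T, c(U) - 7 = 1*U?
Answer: -42140 + I*sqrt(3348038) ≈ -42140.0 + 1829.8*I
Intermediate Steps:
c(U) = 7 + U (c(U) = 7 + 1*U = 7 + U)
q(T) = T**2 + 1533*T
sqrt(-1180074 - 2167964) + q(c(-35)) = sqrt(-1180074 - 2167964) + (7 - 35)*(1533 + (7 - 35)) = sqrt(-3348038) - 28*(1533 - 28) = I*sqrt(3348038) - 28*1505 = I*sqrt(3348038) - 42140 = -42140 + I*sqrt(3348038)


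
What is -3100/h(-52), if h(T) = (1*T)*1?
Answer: 775/13 ≈ 59.615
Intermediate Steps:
h(T) = T (h(T) = T*1 = T)
-3100/h(-52) = -3100/(-52) = -3100*(-1/52) = 775/13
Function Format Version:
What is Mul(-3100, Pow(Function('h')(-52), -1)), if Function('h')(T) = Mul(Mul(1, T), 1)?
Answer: Rational(775, 13) ≈ 59.615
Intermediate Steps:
Function('h')(T) = T (Function('h')(T) = Mul(T, 1) = T)
Mul(-3100, Pow(Function('h')(-52), -1)) = Mul(-3100, Pow(-52, -1)) = Mul(-3100, Rational(-1, 52)) = Rational(775, 13)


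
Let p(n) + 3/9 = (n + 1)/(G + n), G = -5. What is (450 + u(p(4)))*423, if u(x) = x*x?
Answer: 202382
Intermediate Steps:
p(n) = -1/3 + (1 + n)/(-5 + n) (p(n) = -1/3 + (n + 1)/(-5 + n) = -1/3 + (1 + n)/(-5 + n))
u(x) = x**2
(450 + u(p(4)))*423 = (450 + (2*(4 + 4)/(3*(-5 + 4)))**2)*423 = (450 + ((2/3)*8/(-1))**2)*423 = (450 + ((2/3)*(-1)*8)**2)*423 = (450 + (-16/3)**2)*423 = (450 + 256/9)*423 = (4306/9)*423 = 202382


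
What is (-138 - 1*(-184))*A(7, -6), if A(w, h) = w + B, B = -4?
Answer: 138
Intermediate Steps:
A(w, h) = -4 + w (A(w, h) = w - 4 = -4 + w)
(-138 - 1*(-184))*A(7, -6) = (-138 - 1*(-184))*(-4 + 7) = (-138 + 184)*3 = 46*3 = 138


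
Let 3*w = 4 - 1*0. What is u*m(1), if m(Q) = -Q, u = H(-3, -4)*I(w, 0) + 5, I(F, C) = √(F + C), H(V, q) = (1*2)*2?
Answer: -5 - 8*√3/3 ≈ -9.6188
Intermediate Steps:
H(V, q) = 4 (H(V, q) = 2*2 = 4)
w = 4/3 (w = (4 - 1*0)/3 = (4 + 0)/3 = (⅓)*4 = 4/3 ≈ 1.3333)
I(F, C) = √(C + F)
u = 5 + 8*√3/3 (u = 4*√(0 + 4/3) + 5 = 4*√(4/3) + 5 = 4*(2*√3/3) + 5 = 8*√3/3 + 5 = 5 + 8*√3/3 ≈ 9.6188)
u*m(1) = (5 + 8*√3/3)*(-1*1) = (5 + 8*√3/3)*(-1) = -5 - 8*√3/3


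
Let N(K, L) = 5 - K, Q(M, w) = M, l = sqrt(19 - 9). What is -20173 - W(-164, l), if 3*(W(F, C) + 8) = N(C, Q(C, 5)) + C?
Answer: -60500/3 ≈ -20167.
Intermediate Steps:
l = sqrt(10) ≈ 3.1623
W(F, C) = -19/3 (W(F, C) = -8 + ((5 - C) + C)/3 = -8 + (1/3)*5 = -8 + 5/3 = -19/3)
-20173 - W(-164, l) = -20173 - 1*(-19/3) = -20173 + 19/3 = -60500/3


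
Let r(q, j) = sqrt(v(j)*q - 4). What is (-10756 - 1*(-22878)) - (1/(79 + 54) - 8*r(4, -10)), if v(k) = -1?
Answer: 1612225/133 + 16*I*sqrt(2) ≈ 12122.0 + 22.627*I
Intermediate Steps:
r(q, j) = sqrt(-4 - q) (r(q, j) = sqrt(-q - 4) = sqrt(-4 - q))
(-10756 - 1*(-22878)) - (1/(79 + 54) - 8*r(4, -10)) = (-10756 - 1*(-22878)) - (1/(79 + 54) - 8*sqrt(-4 - 1*4)) = (-10756 + 22878) - (1/133 - 8*sqrt(-4 - 4)) = 12122 - (1/133 - 16*I*sqrt(2)) = 12122 + (-1/133 + 16*I*sqrt(2)) = 1612225/133 + 16*I*sqrt(2)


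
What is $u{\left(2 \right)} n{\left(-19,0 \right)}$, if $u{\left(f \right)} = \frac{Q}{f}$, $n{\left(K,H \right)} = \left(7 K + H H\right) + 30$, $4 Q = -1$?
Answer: $\frac{103}{8} \approx 12.875$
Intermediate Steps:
$Q = - \frac{1}{4}$ ($Q = \frac{1}{4} \left(-1\right) = - \frac{1}{4} \approx -0.25$)
$n{\left(K,H \right)} = 30 + H^{2} + 7 K$ ($n{\left(K,H \right)} = \left(7 K + H^{2}\right) + 30 = \left(H^{2} + 7 K\right) + 30 = 30 + H^{2} + 7 K$)
$u{\left(f \right)} = - \frac{1}{4 f}$
$u{\left(2 \right)} n{\left(-19,0 \right)} = - \frac{1}{4 \cdot 2} \left(30 + 0^{2} + 7 \left(-19\right)\right) = \left(- \frac{1}{4}\right) \frac{1}{2} \left(30 + 0 - 133\right) = \left(- \frac{1}{8}\right) \left(-103\right) = \frac{103}{8}$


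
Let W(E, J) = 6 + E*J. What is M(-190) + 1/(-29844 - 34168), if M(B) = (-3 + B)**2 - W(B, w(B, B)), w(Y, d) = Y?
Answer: 73165715/64012 ≈ 1143.0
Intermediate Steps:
M(B) = -6 + (-3 + B)**2 - B**2 (M(B) = (-3 + B)**2 - (6 + B*B) = (-3 + B)**2 - (6 + B**2) = (-3 + B)**2 + (-6 - B**2) = -6 + (-3 + B)**2 - B**2)
M(-190) + 1/(-29844 - 34168) = (3 - 6*(-190)) + 1/(-29844 - 34168) = (3 + 1140) + 1/(-64012) = 1143 - 1/64012 = 73165715/64012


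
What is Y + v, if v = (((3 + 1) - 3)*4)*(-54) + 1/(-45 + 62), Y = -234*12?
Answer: -51407/17 ≈ -3023.9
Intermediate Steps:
Y = -2808
v = -3671/17 (v = ((4 - 3)*4)*(-54) + 1/17 = (1*4)*(-54) + 1/17 = 4*(-54) + 1/17 = -216 + 1/17 = -3671/17 ≈ -215.94)
Y + v = -2808 - 3671/17 = -51407/17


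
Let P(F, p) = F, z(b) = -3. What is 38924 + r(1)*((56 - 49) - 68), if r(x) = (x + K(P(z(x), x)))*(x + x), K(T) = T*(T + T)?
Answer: 36606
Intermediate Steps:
K(T) = 2*T**2 (K(T) = T*(2*T) = 2*T**2)
r(x) = 2*x*(18 + x) (r(x) = (x + 2*(-3)**2)*(x + x) = (x + 2*9)*(2*x) = (x + 18)*(2*x) = (18 + x)*(2*x) = 2*x*(18 + x))
38924 + r(1)*((56 - 49) - 68) = 38924 + (2*1*(18 + 1))*((56 - 49) - 68) = 38924 + (2*1*19)*(7 - 68) = 38924 + 38*(-61) = 38924 - 2318 = 36606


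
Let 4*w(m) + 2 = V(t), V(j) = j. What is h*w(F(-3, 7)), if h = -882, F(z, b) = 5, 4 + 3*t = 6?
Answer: 294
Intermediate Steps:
t = 2/3 (t = -4/3 + (1/3)*6 = -4/3 + 2 = 2/3 ≈ 0.66667)
w(m) = -1/3 (w(m) = -1/2 + (1/4)*(2/3) = -1/2 + 1/6 = -1/3)
h*w(F(-3, 7)) = -882*(-1/3) = 294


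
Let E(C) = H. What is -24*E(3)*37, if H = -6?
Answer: 5328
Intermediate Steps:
E(C) = -6
-24*E(3)*37 = -24*(-6)*37 = 144*37 = 5328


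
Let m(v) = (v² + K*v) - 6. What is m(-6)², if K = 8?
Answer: 324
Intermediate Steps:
m(v) = -6 + v² + 8*v (m(v) = (v² + 8*v) - 6 = -6 + v² + 8*v)
m(-6)² = (-6 + (-6)² + 8*(-6))² = (-6 + 36 - 48)² = (-18)² = 324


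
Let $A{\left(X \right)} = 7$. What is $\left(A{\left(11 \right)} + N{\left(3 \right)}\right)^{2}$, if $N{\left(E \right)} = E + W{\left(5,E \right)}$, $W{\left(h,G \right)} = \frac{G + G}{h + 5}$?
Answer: $\frac{2809}{25} \approx 112.36$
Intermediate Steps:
$W{\left(h,G \right)} = \frac{2 G}{5 + h}$
$N{\left(E \right)} = \frac{6 E}{5}$ ($N{\left(E \right)} = E + \frac{2 E}{5 + 5} = E + \frac{2 E}{10} = E + 2 E \frac{1}{10} = E + \frac{E}{5} = \frac{6 E}{5}$)
$\left(A{\left(11 \right)} + N{\left(3 \right)}\right)^{2} = \left(7 + \frac{6}{5} \cdot 3\right)^{2} = \left(7 + \frac{18}{5}\right)^{2} = \left(\frac{53}{5}\right)^{2} = \frac{2809}{25}$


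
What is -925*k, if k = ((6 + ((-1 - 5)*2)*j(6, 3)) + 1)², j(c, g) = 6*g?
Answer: -40404925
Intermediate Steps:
k = 43681 (k = ((6 + ((-1 - 5)*2)*(6*3)) + 1)² = ((6 - 6*2*18) + 1)² = ((6 - 12*18) + 1)² = ((6 - 216) + 1)² = (-210 + 1)² = (-209)² = 43681)
-925*k = -925*43681 = -40404925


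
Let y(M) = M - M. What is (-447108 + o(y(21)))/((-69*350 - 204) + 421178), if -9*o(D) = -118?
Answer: -2011927/1785708 ≈ -1.1267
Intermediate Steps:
y(M) = 0
o(D) = 118/9 (o(D) = -1/9*(-118) = 118/9)
(-447108 + o(y(21)))/((-69*350 - 204) + 421178) = (-447108 + 118/9)/((-69*350 - 204) + 421178) = -4023854/(9*((-24150 - 204) + 421178)) = -4023854/(9*(-24354 + 421178)) = -4023854/9/396824 = -4023854/9*1/396824 = -2011927/1785708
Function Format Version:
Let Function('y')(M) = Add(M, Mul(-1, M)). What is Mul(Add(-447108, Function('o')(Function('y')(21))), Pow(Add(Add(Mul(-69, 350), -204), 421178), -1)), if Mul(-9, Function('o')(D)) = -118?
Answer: Rational(-2011927, 1785708) ≈ -1.1267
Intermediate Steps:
Function('y')(M) = 0
Function('o')(D) = Rational(118, 9) (Function('o')(D) = Mul(Rational(-1, 9), -118) = Rational(118, 9))
Mul(Add(-447108, Function('o')(Function('y')(21))), Pow(Add(Add(Mul(-69, 350), -204), 421178), -1)) = Mul(Add(-447108, Rational(118, 9)), Pow(Add(Add(Mul(-69, 350), -204), 421178), -1)) = Mul(Rational(-4023854, 9), Pow(Add(Add(-24150, -204), 421178), -1)) = Mul(Rational(-4023854, 9), Pow(Add(-24354, 421178), -1)) = Mul(Rational(-4023854, 9), Pow(396824, -1)) = Mul(Rational(-4023854, 9), Rational(1, 396824)) = Rational(-2011927, 1785708)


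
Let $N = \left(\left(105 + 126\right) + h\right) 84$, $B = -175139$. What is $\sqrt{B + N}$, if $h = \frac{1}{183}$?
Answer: $\frac{i \sqrt{579488227}}{61} \approx 394.63 i$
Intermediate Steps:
$h = \frac{1}{183} \approx 0.0054645$
$N = \frac{1183672}{61}$ ($N = \left(\left(105 + 126\right) + \frac{1}{183}\right) 84 = \left(231 + \frac{1}{183}\right) 84 = \frac{42274}{183} \cdot 84 = \frac{1183672}{61} \approx 19404.0$)
$\sqrt{B + N} = \sqrt{-175139 + \frac{1183672}{61}} = \sqrt{- \frac{9499807}{61}} = \frac{i \sqrt{579488227}}{61}$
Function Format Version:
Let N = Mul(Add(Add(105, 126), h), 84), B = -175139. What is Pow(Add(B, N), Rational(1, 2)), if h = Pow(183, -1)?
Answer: Mul(Rational(1, 61), I, Pow(579488227, Rational(1, 2))) ≈ Mul(394.63, I)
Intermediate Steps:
h = Rational(1, 183) ≈ 0.0054645
N = Rational(1183672, 61) (N = Mul(Add(Add(105, 126), Rational(1, 183)), 84) = Mul(Add(231, Rational(1, 183)), 84) = Mul(Rational(42274, 183), 84) = Rational(1183672, 61) ≈ 19404.)
Pow(Add(B, N), Rational(1, 2)) = Pow(Add(-175139, Rational(1183672, 61)), Rational(1, 2)) = Pow(Rational(-9499807, 61), Rational(1, 2)) = Mul(Rational(1, 61), I, Pow(579488227, Rational(1, 2)))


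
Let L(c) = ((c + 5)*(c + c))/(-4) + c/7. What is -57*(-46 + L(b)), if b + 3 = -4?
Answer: 3078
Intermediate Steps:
b = -7 (b = -3 - 4 = -7)
L(c) = c/7 - c*(5 + c)/2 (L(c) = ((5 + c)*(2*c))*(-¼) + c*(⅐) = (2*c*(5 + c))*(-¼) + c/7 = -c*(5 + c)/2 + c/7 = c/7 - c*(5 + c)/2)
-57*(-46 + L(b)) = -57*(-46 - 1/14*(-7)*(33 + 7*(-7))) = -57*(-46 - 1/14*(-7)*(33 - 49)) = -57*(-46 - 1/14*(-7)*(-16)) = -57*(-46 - 8) = -57*(-54) = 3078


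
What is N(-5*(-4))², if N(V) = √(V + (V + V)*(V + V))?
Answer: 1620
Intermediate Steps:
N(V) = √(V + 4*V²) (N(V) = √(V + (2*V)*(2*V)) = √(V + 4*V²))
N(-5*(-4))² = (√((-5*(-4))*(1 + 4*(-5*(-4)))))² = (√(20*(1 + 4*20)))² = (√(20*(1 + 80)))² = (√(20*81))² = (√1620)² = (18*√5)² = 1620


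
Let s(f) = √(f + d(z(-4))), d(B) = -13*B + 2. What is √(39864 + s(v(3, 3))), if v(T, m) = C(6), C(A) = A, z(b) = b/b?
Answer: √(39864 + I*√5) ≈ 199.66 + 0.0056*I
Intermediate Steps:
z(b) = 1
v(T, m) = 6
d(B) = 2 - 13*B
s(f) = √(-11 + f) (s(f) = √(f + (2 - 13*1)) = √(f + (2 - 13)) = √(f - 11) = √(-11 + f))
√(39864 + s(v(3, 3))) = √(39864 + √(-11 + 6)) = √(39864 + √(-5)) = √(39864 + I*√5)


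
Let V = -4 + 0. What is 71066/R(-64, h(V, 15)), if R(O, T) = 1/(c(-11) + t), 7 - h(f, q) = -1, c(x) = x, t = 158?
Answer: 10446702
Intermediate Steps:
V = -4
h(f, q) = 8 (h(f, q) = 7 - 1*(-1) = 7 + 1 = 8)
R(O, T) = 1/147 (R(O, T) = 1/(-11 + 158) = 1/147)
71066/R(-64, h(V, 15)) = 71066/(1/147) = 71066*147 = 10446702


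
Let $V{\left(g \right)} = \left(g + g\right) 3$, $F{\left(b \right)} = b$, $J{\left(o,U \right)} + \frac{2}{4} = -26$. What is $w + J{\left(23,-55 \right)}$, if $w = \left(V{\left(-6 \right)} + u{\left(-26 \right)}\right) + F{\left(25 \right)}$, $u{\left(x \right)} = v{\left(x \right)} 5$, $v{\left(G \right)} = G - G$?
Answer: $- \frac{75}{2} \approx -37.5$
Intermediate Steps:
$J{\left(o,U \right)} = - \frac{53}{2}$ ($J{\left(o,U \right)} = - \frac{1}{2} - 26 = - \frac{53}{2}$)
$v{\left(G \right)} = 0$
$V{\left(g \right)} = 6 g$ ($V{\left(g \right)} = 2 g 3 = 6 g$)
$u{\left(x \right)} = 0$ ($u{\left(x \right)} = 0 \cdot 5 = 0$)
$w = -11$ ($w = \left(6 \left(-6\right) + 0\right) + 25 = \left(-36 + 0\right) + 25 = -36 + 25 = -11$)
$w + J{\left(23,-55 \right)} = -11 - \frac{53}{2} = - \frac{75}{2}$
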